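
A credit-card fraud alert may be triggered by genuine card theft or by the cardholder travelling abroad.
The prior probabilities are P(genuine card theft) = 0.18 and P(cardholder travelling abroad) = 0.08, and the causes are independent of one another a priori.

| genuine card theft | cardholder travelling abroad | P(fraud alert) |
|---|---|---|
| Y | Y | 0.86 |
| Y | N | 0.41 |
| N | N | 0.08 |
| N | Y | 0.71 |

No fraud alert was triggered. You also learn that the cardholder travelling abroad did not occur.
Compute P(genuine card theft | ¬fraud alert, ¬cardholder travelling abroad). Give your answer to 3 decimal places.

By total probability over both values of genuine card theft:
  P(¬fraud alert | ¬cardholder travelling abroad) = 0.92×0.82 + 0.59×0.18
        = 0.754400 + 0.106200 = 0.860600
Keeping only the genuine card theft-present terms gives 0.106200, so
  P(genuine card theft | ¬fraud alert, ¬cardholder travelling abroad) = 0.106200 / 0.860600 ≈ 0.123

P(genuine card theft | ¬fraud alert, ¬cardholder travelling abroad) ≈ 0.123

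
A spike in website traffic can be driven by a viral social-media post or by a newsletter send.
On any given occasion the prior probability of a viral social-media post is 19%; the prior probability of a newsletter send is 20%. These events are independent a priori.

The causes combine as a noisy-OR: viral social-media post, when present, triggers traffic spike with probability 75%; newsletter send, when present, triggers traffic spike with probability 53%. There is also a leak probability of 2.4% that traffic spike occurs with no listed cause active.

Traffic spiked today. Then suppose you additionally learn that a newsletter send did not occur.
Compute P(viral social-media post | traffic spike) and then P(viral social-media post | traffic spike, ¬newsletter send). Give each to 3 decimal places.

P(viral social-media post | traffic spike) ≈ 0.590; P(viral social-media post | traffic spike, ¬newsletter send) ≈ 0.881

Under noisy-OR, P(traffic spike | causes) = 1 − (1−0.024)·∏(1−qᵢ) over the active causes.
Sum P(traffic spike|·) weighted by the priors over the 4 (viral social-media post, newsletter send) configurations:
  P(traffic spike) = 0.024×0.81×0.8 + 0.54128×0.81×0.2 + 0.756×0.19×0.8 + 0.88532×0.19×0.2
        = 0.015552 + 0.087687 + 0.114912 + 0.033642 = 0.251793
Configurations with viral social-media post contribute 0.148554, so
  P(viral social-media post | traffic spike) = 0.148554 / 0.251793 ≈ 0.590

With the extra evidence:
Sum P(traffic spike|·) weighted by the priors over both values of viral social-media post:
  P(traffic spike | ¬newsletter send) = 0.024*0.81 + 0.756*0.19
        = 0.019440 + 0.143640 = 0.163080
Keeping only the viral social-media post-present terms gives 0.143640, so
  P(viral social-media post | traffic spike, ¬newsletter send) = 0.143640 / 0.163080 ≈ 0.881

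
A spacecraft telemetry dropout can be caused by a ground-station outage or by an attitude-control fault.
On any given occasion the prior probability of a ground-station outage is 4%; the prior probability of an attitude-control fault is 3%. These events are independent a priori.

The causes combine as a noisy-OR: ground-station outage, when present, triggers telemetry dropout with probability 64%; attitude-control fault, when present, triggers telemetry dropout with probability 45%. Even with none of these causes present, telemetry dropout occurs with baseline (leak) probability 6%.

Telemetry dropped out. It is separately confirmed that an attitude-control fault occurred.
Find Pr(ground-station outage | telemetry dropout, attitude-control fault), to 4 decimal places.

Under noisy-OR, P(telemetry dropout | causes) = 1 − (1−0.06)·∏(1−qᵢ) over the active causes.
Weight on ground-station outage=true, given the evidence: 0.81388*0.04 = 0.032555
Denominator P(telemetry dropout | attitude-control fault): 0.483*0.96 + 0.81388*0.04 = 0.496235
P(ground-station outage | telemetry dropout, attitude-control fault) = 0.032555/0.496235 ≈ 0.0656

Pr(ground-station outage | telemetry dropout, attitude-control fault) ≈ 0.0656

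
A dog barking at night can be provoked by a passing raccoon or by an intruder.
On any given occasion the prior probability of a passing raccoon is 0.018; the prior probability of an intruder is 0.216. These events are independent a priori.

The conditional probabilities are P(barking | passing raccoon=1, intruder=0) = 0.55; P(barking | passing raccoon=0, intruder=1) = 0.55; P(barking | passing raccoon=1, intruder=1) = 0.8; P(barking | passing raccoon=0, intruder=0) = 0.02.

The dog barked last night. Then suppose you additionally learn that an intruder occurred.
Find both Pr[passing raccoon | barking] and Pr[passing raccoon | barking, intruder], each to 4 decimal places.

Pr[passing raccoon | barking] ≈ 0.0761; Pr[passing raccoon | barking, intruder] ≈ 0.0260

Sum P(barking|·) weighted by the priors over the 4 (passing raccoon, intruder) configurations:
  P(barking) = 0.02×0.982×0.784 + 0.55×0.982×0.216 + 0.55×0.018×0.784 + 0.8×0.018×0.216
        = 0.015398 + 0.116662 + 0.007762 + 0.003110 = 0.142932
Keeping only the passing raccoon-present terms gives 0.010872, so
  P(passing raccoon | barking) = 0.010872 / 0.142932 ≈ 0.0761

Now condition on the additional information:
P(barking | intruder) = 0.55·0.982 + 0.8·0.018 = 0.540100 + 0.014400 = 0.554500
Restricting to configurations with passing raccoon present: 0.8·0.018 = 0.014400.
P(passing raccoon | barking, intruder) = 0.014400 / 0.554500 ≈ 0.0260
This is intercausal reasoning (explaining away): once intruder accounts for the barking, passing raccoon becomes less likely.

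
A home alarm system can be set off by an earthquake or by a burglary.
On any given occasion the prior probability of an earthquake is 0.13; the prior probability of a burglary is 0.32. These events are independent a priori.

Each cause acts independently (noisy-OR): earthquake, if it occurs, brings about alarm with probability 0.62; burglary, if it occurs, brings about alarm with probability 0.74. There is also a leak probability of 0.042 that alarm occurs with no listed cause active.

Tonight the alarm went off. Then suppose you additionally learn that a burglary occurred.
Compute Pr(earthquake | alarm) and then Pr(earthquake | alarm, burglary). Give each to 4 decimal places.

Under noisy-OR, P(alarm | causes) = 1 − (1−0.042)·∏(1−qᵢ) over the active causes.
Enumerate the 4 (earthquake, burglary) configurations and weight by the priors:
  P(alarm) = 0.042·0.87·0.68 + 0.75092·0.87·0.32 + 0.63596·0.13·0.68 + 0.90535·0.13·0.32
        = 0.024847 + 0.209056 + 0.056219 + 0.037663 = 0.327785
The terms with earthquake present sum to 0.093882, so
  P(earthquake | alarm) = 0.093882 / 0.327785 ≈ 0.2864

With the extra evidence:
By total probability over both values of earthquake:
  P(alarm | burglary) = 0.75092×0.87 + 0.90535×0.13
        = 0.653300 + 0.117696 = 0.770996
Keeping only the earthquake-present terms gives 0.117696, so
  P(earthquake | alarm, burglary) = 0.117696 / 0.770996 ≈ 0.1527
Conditioning on burglary lowers the posterior on earthquake: the classic explaining-away effect in a common-effect structure.

Pr(earthquake | alarm) ≈ 0.2864; Pr(earthquake | alarm, burglary) ≈ 0.1527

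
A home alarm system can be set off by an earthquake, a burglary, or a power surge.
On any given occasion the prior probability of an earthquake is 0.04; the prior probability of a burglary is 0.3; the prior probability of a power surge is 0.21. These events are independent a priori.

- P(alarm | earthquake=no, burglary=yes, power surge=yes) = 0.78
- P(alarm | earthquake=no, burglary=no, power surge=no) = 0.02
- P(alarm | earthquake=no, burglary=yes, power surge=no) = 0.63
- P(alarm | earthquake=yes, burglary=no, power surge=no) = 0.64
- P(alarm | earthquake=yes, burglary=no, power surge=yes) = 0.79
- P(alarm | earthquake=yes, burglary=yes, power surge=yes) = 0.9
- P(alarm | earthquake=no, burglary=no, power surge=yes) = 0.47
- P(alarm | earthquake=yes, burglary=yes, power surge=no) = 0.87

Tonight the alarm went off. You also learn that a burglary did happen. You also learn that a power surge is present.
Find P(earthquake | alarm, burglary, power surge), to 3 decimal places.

P(earthquake | alarm, burglary, power surge) ≈ 0.046

For the numerator, keep only earthquake=true terms: 0.9×0.04 = 0.036000
Denominator P(alarm | burglary, power surge): 0.78×0.96 + 0.9×0.04 = 0.784800
Posterior = 0.036000 / 0.784800 ≈ 0.046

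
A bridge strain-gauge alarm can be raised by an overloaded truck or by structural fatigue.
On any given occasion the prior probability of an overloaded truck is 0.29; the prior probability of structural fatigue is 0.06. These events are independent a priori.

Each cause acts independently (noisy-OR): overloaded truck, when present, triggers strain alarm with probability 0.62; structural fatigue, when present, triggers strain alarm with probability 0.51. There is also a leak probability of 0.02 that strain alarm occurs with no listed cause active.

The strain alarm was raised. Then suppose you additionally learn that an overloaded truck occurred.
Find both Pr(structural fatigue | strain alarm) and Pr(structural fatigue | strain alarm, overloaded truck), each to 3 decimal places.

Under noisy-OR, P(strain alarm | causes) = 1 − (1−0.02)·∏(1−qᵢ) over the active causes.
Weight on structural fatigue=true, given the evidence: 0.022143 + 0.014225 = 0.036368
Normalizer over all consistent configurations: 0.02*0.71*0.94 + 0.5198*0.71*0.06 + 0.6276*0.29*0.94 + 0.817524*0.29*0.06 = 0.220800
Posterior = 0.036368 / 0.220800 ≈ 0.165

With the extra evidence:
Numerator (weight on configurations with structural fatigue): 0.817524·0.06 = 0.049051
Normalizer over all consistent configurations: 0.6276·0.94 + 0.817524·0.06 = 0.638995
P(structural fatigue | strain alarm, overloaded truck) = 0.049051/0.638995 ≈ 0.077

Pr(structural fatigue | strain alarm) ≈ 0.165; Pr(structural fatigue | strain alarm, overloaded truck) ≈ 0.077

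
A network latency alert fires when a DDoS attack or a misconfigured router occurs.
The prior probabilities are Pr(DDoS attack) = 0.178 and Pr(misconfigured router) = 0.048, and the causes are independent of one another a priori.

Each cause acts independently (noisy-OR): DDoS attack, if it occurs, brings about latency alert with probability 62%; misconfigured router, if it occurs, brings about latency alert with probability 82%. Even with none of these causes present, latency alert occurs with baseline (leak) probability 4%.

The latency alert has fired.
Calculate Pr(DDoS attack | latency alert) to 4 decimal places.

Pr(DDoS attack | latency alert) ≈ 0.6439

Under noisy-OR, P(latency alert | causes) = 1 − (1−0.04)·∏(1−qᵢ) over the active causes.
P(latency alert) = 0.04×0.822×0.952 + 0.8272×0.822×0.048 + 0.6352×0.178×0.952 + 0.934336×0.178×0.048 = 0.031302 + 0.032638 + 0.107638 + 0.007983 = 0.179561
Restricting to configurations with DDoS attack present: 0.107638 + 0.007983 = 0.115621.
So P(DDoS attack | latency alert) = 0.115621/0.179561 ≈ 0.6439.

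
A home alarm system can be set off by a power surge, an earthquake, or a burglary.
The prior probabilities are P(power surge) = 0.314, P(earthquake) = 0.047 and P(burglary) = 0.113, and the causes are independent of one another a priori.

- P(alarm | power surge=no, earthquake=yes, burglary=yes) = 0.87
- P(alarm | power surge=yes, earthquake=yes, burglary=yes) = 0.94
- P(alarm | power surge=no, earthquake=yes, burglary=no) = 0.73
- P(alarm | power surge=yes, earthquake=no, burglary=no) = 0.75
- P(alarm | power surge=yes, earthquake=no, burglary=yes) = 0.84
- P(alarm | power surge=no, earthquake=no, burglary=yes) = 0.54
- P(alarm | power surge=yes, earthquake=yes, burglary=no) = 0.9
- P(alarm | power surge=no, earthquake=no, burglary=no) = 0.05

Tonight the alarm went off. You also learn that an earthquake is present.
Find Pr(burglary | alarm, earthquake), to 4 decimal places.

P(alarm | earthquake) = 0.73*0.686*0.887 + 0.87*0.686*0.113 + 0.9*0.314*0.887 + 0.94*0.314*0.113 = 0.444192 + 0.067441 + 0.250666 + 0.033353 = 0.795652
The burglary-present share is 0.067441 + 0.033353 = 0.100794.
P(burglary | alarm, earthquake) = 0.100794 / 0.795652 ≈ 0.1267

Pr(burglary | alarm, earthquake) ≈ 0.1267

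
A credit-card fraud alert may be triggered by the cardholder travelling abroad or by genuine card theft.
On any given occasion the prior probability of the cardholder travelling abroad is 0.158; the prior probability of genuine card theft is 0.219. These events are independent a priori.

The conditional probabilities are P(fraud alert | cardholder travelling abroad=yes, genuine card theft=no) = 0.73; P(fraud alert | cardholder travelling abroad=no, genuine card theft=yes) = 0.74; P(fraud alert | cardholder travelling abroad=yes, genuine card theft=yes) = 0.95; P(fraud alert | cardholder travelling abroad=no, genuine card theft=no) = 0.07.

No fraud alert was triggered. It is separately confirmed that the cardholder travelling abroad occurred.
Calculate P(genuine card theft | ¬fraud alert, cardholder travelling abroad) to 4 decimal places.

P(¬fraud alert | cardholder travelling abroad) = 0.27×0.781 + 0.05×0.219 = 0.210870 + 0.010950 = 0.221820
The genuine card theft-present share is 0.05×0.219 = 0.010950.
So P(genuine card theft | ¬fraud alert, cardholder travelling abroad) = 0.010950/0.221820 ≈ 0.0494.

P(genuine card theft | ¬fraud alert, cardholder travelling abroad) ≈ 0.0494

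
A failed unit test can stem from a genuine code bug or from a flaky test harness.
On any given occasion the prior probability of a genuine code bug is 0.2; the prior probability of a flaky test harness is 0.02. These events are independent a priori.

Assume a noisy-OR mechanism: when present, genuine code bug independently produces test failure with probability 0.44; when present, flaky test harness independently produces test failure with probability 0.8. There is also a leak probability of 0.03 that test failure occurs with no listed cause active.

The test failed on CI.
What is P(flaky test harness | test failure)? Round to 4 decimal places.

Under noisy-OR, P(test failure | causes) = 1 − (1−0.03)·∏(1−qᵢ) over the active causes.
P(test failure) = 0.03*0.8*0.98 + 0.806*0.8*0.02 + 0.4568*0.2*0.98 + 0.89136*0.2*0.02 = 0.023520 + 0.012896 + 0.089533 + 0.003565 = 0.129514
Restricting to configurations with flaky test harness present: 0.012896 + 0.003565 = 0.016461.
P(flaky test harness | test failure) = 0.016461 / 0.129514 ≈ 0.1271

P(flaky test harness | test failure) ≈ 0.1271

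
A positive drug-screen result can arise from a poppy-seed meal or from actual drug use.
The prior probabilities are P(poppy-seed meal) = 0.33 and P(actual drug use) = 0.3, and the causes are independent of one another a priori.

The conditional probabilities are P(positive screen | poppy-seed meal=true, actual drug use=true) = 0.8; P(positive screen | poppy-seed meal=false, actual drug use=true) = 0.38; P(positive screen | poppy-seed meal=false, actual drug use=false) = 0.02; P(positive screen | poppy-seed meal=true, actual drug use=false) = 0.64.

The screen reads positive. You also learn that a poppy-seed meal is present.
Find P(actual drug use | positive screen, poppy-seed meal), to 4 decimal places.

For the numerator, keep only actual drug use=true terms: 0.8×0.3 = 0.240000
Normalizer over all consistent configurations: 0.64×0.7 + 0.8×0.3 = 0.688000
Posterior = 0.240000 / 0.688000 ≈ 0.3488

P(actual drug use | positive screen, poppy-seed meal) ≈ 0.3488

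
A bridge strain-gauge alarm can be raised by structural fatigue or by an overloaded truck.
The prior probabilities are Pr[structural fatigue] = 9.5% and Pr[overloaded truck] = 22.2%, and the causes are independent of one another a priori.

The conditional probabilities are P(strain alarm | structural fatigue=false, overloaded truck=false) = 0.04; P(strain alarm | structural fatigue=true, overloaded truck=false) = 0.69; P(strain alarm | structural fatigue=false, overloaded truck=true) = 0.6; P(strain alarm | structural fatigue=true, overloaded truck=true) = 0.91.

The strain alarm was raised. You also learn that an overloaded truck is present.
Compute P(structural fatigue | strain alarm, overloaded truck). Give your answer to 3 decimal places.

P(strain alarm | overloaded truck) = 0.6×0.905 + 0.91×0.095 = 0.543000 + 0.086450 = 0.629450
Of this, 0.086450 comes from 0.91×0.095 (the structural fatigue=true cases).
Hence the posterior is 0.086450/0.629450 ≈ 0.137.

P(structural fatigue | strain alarm, overloaded truck) ≈ 0.137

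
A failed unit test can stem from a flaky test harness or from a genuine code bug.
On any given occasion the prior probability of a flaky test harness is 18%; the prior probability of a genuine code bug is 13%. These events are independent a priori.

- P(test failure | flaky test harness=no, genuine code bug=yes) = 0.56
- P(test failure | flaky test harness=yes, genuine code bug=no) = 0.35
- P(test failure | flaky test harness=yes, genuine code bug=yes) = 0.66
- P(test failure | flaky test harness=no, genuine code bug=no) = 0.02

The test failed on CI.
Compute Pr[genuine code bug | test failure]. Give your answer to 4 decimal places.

P(test failure) = 0.02*0.82*0.87 + 0.56*0.82*0.13 + 0.35*0.18*0.87 + 0.66*0.18*0.13 = 0.014268 + 0.059696 + 0.054810 + 0.015444 = 0.144218
Of this, 0.075140 comes from 0.059696 + 0.015444 (the genuine code bug=true cases).
P(genuine code bug | test failure) = 0.075140 / 0.144218 ≈ 0.5210

Pr[genuine code bug | test failure] ≈ 0.5210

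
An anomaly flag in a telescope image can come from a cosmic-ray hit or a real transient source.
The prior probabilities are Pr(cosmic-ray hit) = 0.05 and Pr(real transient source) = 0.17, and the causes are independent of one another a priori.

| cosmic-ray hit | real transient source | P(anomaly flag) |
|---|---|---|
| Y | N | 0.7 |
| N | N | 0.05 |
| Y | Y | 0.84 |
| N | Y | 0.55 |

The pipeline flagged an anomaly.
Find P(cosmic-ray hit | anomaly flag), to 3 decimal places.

P(anomaly flag) = 0.05·0.95·0.83 + 0.55·0.95·0.17 + 0.7·0.05·0.83 + 0.84·0.05·0.17 = 0.039425 + 0.088825 + 0.029050 + 0.007140 = 0.164440
The cosmic-ray hit-present share is 0.029050 + 0.007140 = 0.036190.
P(cosmic-ray hit | anomaly flag) = 0.036190 / 0.164440 ≈ 0.220

P(cosmic-ray hit | anomaly flag) ≈ 0.220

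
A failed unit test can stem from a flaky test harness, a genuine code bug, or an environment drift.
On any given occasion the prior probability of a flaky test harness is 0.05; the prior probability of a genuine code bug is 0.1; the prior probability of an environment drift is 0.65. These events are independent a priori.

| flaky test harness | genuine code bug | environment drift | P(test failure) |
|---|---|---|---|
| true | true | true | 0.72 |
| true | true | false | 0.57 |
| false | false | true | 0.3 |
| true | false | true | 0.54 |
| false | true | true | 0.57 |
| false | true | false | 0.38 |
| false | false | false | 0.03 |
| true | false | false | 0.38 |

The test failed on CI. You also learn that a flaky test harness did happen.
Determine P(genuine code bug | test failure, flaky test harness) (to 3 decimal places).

Enumerate the 4 (genuine code bug, environment drift) configurations and weight by the priors:
  P(test failure | flaky test harness) = 0.38×0.9×0.35 + 0.54×0.9×0.65 + 0.57×0.1×0.35 + 0.72×0.1×0.65
        = 0.119700 + 0.315900 + 0.019950 + 0.046800 = 0.502350
Keeping only the genuine code bug-present terms gives 0.066750, so
  P(genuine code bug | test failure, flaky test harness) = 0.066750 / 0.502350 ≈ 0.133

P(genuine code bug | test failure, flaky test harness) ≈ 0.133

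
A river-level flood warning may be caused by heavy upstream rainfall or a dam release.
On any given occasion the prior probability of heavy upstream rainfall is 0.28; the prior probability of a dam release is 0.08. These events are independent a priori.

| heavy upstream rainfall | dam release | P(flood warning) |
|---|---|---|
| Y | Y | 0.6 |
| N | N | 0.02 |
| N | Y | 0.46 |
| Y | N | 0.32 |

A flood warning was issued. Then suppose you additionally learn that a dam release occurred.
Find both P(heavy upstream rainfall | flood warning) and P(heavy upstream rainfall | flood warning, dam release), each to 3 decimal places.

By total probability over the 4 (heavy upstream rainfall, dam release) configurations:
  P(flood warning) = 0.02×0.72×0.92 + 0.46×0.72×0.08 + 0.32×0.28×0.92 + 0.6×0.28×0.08
        = 0.013248 + 0.026496 + 0.082432 + 0.013440 = 0.135616
Keeping only the heavy upstream rainfall-present terms gives 0.095872, so
  P(heavy upstream rainfall | flood warning) = 0.095872 / 0.135616 ≈ 0.707

Now condition on the additional information:
By total probability over both values of heavy upstream rainfall:
  P(flood warning | dam release) = 0.46*0.72 + 0.6*0.28
        = 0.331200 + 0.168000 = 0.499200
The terms with heavy upstream rainfall present sum to 0.168000, so
  P(heavy upstream rainfall | flood warning, dam release) = 0.168000 / 0.499200 ≈ 0.337
Conditioning on dam release lowers the posterior on heavy upstream rainfall: the classic explaining-away effect in a common-effect structure.

P(heavy upstream rainfall | flood warning) ≈ 0.707; P(heavy upstream rainfall | flood warning, dam release) ≈ 0.337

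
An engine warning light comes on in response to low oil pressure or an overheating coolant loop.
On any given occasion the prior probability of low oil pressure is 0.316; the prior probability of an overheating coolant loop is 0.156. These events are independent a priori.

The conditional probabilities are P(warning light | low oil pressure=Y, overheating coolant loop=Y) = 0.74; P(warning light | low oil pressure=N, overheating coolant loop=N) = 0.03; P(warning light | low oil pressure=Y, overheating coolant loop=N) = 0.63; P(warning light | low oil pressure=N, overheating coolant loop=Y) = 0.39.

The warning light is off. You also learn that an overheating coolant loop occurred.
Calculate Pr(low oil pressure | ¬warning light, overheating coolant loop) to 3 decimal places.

Pr(low oil pressure | ¬warning light, overheating coolant loop) ≈ 0.165

Sum P(¬warning light|·) weighted by the priors over both values of low oil pressure:
  P(¬warning light | overheating coolant loop) = 0.61·0.684 + 0.26·0.316
        = 0.417240 + 0.082160 = 0.499400
Keeping only the low oil pressure-present terms gives 0.082160, so
  P(low oil pressure | ¬warning light, overheating coolant loop) = 0.082160 / 0.499400 ≈ 0.165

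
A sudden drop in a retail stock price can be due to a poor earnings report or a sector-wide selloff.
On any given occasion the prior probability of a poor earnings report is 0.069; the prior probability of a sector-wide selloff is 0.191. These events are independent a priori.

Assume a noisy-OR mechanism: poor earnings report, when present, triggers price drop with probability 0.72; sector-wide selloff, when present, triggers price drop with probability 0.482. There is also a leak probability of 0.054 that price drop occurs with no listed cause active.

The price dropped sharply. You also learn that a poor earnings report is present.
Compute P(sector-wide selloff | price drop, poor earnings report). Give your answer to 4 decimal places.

P(sector-wide selloff | price drop, poor earnings report) ≈ 0.2170

Under noisy-OR, P(price drop | causes) = 1 − (1−0.054)·∏(1−qᵢ) over the active causes.
Numerator (weight on configurations with sector-wide selloff): 0.862792·0.191 = 0.164793
Denominator P(price drop | poor earnings report): 0.73512·0.809 + 0.862792·0.191 = 0.759505
Posterior = 0.164793 / 0.759505 ≈ 0.2170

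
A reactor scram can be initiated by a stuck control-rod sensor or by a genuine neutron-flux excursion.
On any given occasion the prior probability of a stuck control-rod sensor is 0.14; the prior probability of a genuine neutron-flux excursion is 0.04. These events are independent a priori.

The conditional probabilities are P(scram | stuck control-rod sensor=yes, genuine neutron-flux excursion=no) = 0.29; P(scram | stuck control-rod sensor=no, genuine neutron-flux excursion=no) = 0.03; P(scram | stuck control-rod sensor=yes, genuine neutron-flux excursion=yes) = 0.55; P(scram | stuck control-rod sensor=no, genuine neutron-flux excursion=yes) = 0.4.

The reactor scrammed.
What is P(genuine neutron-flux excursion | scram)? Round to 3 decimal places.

P(scram) = 0.03*0.86*0.96 + 0.4*0.86*0.04 + 0.29*0.14*0.96 + 0.55*0.14*0.04 = 0.024768 + 0.013760 + 0.038976 + 0.003080 = 0.080584
Of this, 0.016840 comes from 0.013760 + 0.003080 (the genuine neutron-flux excursion=true cases).
Hence the posterior is 0.016840/0.080584 ≈ 0.209.

P(genuine neutron-flux excursion | scram) ≈ 0.209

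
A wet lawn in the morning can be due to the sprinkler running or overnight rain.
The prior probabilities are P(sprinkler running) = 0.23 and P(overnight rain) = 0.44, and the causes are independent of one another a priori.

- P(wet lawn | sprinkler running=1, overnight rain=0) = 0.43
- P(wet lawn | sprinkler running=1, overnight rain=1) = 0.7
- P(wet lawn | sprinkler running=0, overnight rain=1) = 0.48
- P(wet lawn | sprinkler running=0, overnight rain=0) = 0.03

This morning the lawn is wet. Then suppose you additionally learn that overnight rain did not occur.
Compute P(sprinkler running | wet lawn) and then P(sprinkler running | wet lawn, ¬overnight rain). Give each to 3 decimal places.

Enumerate the 4 (sprinkler running, overnight rain) configurations and weight by the priors:
  P(wet lawn) = 0.03×0.77×0.56 + 0.48×0.77×0.44 + 0.43×0.23×0.56 + 0.7×0.23×0.44
        = 0.012936 + 0.162624 + 0.055384 + 0.070840 = 0.301784
The terms with sprinkler running present sum to 0.126224, so
  P(sprinkler running | wet lawn) = 0.126224 / 0.301784 ≈ 0.418

Now also conditioning on overnight rain≠true:
P(wet lawn | ¬overnight rain) = 0.03*0.77 + 0.43*0.23 = 0.023100 + 0.098900 = 0.122000
Restricting to configurations with sprinkler running present: 0.43*0.23 = 0.098900.
Hence the posterior is 0.098900/0.122000 ≈ 0.811.

P(sprinkler running | wet lawn) ≈ 0.418; P(sprinkler running | wet lawn, ¬overnight rain) ≈ 0.811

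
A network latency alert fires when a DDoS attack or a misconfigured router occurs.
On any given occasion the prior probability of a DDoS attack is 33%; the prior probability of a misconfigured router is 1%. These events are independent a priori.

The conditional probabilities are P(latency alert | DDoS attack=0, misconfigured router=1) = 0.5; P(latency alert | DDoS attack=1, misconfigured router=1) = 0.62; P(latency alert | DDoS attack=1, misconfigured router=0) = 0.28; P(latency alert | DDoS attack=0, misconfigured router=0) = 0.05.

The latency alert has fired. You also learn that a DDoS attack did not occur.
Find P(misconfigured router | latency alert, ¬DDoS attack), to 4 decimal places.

P(misconfigured router | latency alert, ¬DDoS attack) ≈ 0.0917

For the numerator, keep only misconfigured router=true terms: 0.5×0.01 = 0.005000
Normalizer over all consistent configurations: 0.05×0.99 + 0.5×0.01 = 0.054500
Posterior = 0.005000 / 0.054500 ≈ 0.0917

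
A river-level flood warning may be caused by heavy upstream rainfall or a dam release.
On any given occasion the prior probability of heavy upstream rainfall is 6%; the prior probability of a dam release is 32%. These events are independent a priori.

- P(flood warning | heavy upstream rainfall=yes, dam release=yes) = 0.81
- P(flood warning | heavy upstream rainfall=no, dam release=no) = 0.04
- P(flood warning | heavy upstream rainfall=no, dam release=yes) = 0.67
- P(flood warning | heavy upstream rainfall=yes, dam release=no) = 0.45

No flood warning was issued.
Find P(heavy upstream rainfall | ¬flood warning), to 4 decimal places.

P(heavy upstream rainfall | ¬flood warning) ≈ 0.0353

P(¬flood warning) = 0.96·0.94·0.68 + 0.33·0.94·0.32 + 0.55·0.06·0.68 + 0.19·0.06·0.32 = 0.613632 + 0.099264 + 0.022440 + 0.003648 = 0.738984
Restricting to configurations with heavy upstream rainfall present: 0.022440 + 0.003648 = 0.026088.
P(heavy upstream rainfall | ¬flood warning) = 0.026088 / 0.738984 ≈ 0.0353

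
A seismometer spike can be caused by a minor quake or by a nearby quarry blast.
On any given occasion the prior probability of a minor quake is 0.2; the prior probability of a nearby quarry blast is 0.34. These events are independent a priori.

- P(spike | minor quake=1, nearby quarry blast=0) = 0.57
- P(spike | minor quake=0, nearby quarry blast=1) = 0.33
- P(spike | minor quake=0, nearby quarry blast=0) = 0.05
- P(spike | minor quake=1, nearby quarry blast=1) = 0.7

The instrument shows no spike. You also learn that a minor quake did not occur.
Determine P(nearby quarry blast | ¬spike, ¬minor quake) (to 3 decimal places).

P(¬spike | ¬minor quake) = 0.95*0.66 + 0.67*0.34 = 0.627000 + 0.227800 = 0.854800
The nearby quarry blast-present share is 0.67*0.34 = 0.227800.
P(nearby quarry blast | ¬spike, ¬minor quake) = 0.227800 / 0.854800 ≈ 0.266

P(nearby quarry blast | ¬spike, ¬minor quake) ≈ 0.266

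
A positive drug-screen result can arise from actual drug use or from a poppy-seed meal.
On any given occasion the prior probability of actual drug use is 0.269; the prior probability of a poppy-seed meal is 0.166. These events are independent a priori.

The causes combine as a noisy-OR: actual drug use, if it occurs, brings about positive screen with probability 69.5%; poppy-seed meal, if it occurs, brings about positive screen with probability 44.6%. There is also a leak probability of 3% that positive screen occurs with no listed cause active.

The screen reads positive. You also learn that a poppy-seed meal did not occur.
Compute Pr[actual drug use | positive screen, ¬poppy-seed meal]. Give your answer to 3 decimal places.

Pr[actual drug use | positive screen, ¬poppy-seed meal] ≈ 0.896

Under noisy-OR, P(positive screen | causes) = 1 − (1−0.03)·∏(1−qᵢ) over the active causes.
Enumerate both values of actual drug use and weight by the priors:
  P(positive screen | ¬poppy-seed meal) = 0.03·0.731 + 0.70415·0.269
        = 0.021930 + 0.189416 = 0.211346
Configurations with actual drug use contribute 0.189416, so
  P(actual drug use | positive screen, ¬poppy-seed meal) = 0.189416 / 0.211346 ≈ 0.896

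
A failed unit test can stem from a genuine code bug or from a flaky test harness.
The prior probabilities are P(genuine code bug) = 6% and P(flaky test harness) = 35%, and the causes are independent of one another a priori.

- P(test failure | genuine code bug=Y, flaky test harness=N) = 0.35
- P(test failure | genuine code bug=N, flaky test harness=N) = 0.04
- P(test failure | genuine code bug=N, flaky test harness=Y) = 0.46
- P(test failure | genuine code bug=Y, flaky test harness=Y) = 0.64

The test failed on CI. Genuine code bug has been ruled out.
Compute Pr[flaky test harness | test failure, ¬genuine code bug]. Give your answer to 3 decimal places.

Weight on flaky test harness=true, given the evidence: 0.46×0.35 = 0.161000
Normalizer over all consistent configurations: 0.04×0.65 + 0.46×0.35 = 0.187000
Posterior = 0.161000 / 0.187000 ≈ 0.861

Pr[flaky test harness | test failure, ¬genuine code bug] ≈ 0.861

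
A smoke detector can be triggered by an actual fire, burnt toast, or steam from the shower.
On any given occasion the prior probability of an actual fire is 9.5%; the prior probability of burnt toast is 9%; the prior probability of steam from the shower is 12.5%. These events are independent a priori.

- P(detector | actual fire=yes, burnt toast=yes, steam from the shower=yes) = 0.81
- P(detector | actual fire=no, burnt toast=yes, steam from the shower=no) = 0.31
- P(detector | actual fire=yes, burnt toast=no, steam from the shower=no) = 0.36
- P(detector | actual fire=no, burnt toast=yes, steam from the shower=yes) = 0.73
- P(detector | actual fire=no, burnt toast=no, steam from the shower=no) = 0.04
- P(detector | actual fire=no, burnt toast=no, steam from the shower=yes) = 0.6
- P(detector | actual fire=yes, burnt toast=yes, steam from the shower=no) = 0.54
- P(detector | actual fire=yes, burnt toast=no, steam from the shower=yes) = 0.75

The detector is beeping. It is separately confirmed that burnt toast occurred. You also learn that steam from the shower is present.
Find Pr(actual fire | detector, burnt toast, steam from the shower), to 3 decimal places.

Weight on actual fire=true, given the evidence: 0.81*0.095 = 0.076950
Denominator P(detector | burnt toast, steam from the shower): 0.73*0.905 + 0.81*0.095 = 0.737600
Posterior = 0.076950 / 0.737600 ≈ 0.104

Pr(actual fire | detector, burnt toast, steam from the shower) ≈ 0.104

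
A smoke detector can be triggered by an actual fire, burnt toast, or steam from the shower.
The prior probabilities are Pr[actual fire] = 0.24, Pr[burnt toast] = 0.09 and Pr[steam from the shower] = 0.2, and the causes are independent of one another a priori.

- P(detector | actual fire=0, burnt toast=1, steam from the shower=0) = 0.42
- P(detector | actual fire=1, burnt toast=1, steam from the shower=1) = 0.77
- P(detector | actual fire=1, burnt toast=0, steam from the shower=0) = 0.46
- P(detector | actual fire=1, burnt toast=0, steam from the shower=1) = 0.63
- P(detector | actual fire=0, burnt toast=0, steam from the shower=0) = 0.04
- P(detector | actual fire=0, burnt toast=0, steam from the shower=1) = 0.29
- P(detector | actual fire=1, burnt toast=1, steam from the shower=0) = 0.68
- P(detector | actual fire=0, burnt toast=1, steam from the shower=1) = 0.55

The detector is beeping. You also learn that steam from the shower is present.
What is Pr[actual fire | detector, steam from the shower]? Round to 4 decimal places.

Pr[actual fire | detector, steam from the shower] ≈ 0.3930

Sum P(detector|·) weighted by the priors over the 4 (actual fire, burnt toast) configurations:
  P(detector | steam from the shower) = 0.29×0.76×0.91 + 0.55×0.76×0.09 + 0.63×0.24×0.91 + 0.77×0.24×0.09
        = 0.200564 + 0.037620 + 0.137592 + 0.016632 = 0.392408
Configurations with actual fire contribute 0.154224, so
  P(actual fire | detector, steam from the shower) = 0.154224 / 0.392408 ≈ 0.3930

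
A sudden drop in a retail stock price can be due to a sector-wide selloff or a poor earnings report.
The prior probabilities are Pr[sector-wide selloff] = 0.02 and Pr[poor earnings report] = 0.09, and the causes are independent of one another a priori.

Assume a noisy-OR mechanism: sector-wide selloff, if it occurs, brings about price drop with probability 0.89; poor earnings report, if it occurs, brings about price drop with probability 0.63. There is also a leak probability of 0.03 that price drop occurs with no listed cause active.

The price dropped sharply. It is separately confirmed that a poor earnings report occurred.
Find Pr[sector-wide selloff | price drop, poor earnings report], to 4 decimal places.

Under noisy-OR, P(price drop | causes) = 1 − (1−0.03)·∏(1−qᵢ) over the active causes.
Enumerate both values of sector-wide selloff and weight by the priors:
  P(price drop | poor earnings report) = 0.6411*0.98 + 0.960521*0.02
        = 0.628278 + 0.019210 = 0.647488
Keeping only the sector-wide selloff-present terms gives 0.019210, so
  P(sector-wide selloff | price drop, poor earnings report) = 0.019210 / 0.647488 ≈ 0.0297

Pr[sector-wide selloff | price drop, poor earnings report] ≈ 0.0297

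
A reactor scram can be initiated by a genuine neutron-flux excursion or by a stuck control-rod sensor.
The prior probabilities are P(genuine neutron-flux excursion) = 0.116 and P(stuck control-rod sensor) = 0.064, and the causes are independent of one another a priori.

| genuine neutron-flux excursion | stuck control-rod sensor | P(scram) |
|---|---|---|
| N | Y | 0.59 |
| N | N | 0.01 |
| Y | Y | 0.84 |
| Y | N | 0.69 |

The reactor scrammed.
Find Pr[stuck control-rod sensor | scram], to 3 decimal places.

By total probability over the 4 (genuine neutron-flux excursion, stuck control-rod sensor) configurations:
  P(scram) = 0.01×0.884×0.936 + 0.59×0.884×0.064 + 0.69×0.116×0.936 + 0.84×0.116×0.064
        = 0.008274 + 0.033380 + 0.074917 + 0.006236 = 0.122807
Configurations with stuck control-rod sensor contribute 0.039616, so
  P(stuck control-rod sensor | scram) = 0.039616 / 0.122807 ≈ 0.323

Pr[stuck control-rod sensor | scram] ≈ 0.323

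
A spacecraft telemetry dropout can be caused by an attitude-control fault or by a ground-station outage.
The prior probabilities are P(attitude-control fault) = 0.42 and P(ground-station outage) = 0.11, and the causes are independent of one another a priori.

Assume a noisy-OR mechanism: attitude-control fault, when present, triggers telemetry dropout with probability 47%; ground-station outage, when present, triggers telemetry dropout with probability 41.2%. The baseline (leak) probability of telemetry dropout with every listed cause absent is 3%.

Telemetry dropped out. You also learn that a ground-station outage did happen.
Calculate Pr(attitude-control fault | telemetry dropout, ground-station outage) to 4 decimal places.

Pr(attitude-control fault | telemetry dropout, ground-station outage) ≈ 0.5404

Under noisy-OR, P(telemetry dropout | causes) = 1 − (1−0.03)·∏(1−qᵢ) over the active causes.
Enumerate both values of attitude-control fault and weight by the priors:
  P(telemetry dropout | ground-station outage) = 0.42964×0.58 + 0.697709×0.42
        = 0.249191 + 0.293038 = 0.542229
Configurations with attitude-control fault contribute 0.293038, so
  P(attitude-control fault | telemetry dropout, ground-station outage) = 0.293038 / 0.542229 ≈ 0.5404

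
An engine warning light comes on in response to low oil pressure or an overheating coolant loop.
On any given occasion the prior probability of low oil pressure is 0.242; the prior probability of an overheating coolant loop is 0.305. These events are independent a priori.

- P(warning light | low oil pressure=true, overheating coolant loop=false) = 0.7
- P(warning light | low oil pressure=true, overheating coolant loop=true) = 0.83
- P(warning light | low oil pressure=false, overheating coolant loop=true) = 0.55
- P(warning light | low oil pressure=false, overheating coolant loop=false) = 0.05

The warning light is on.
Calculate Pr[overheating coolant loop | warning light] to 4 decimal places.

Pr[overheating coolant loop | warning light] ≈ 0.5667

P(warning light) = 0.05×0.758×0.695 + 0.55×0.758×0.305 + 0.7×0.242×0.695 + 0.83×0.242×0.305 = 0.026340 + 0.127155 + 0.117733 + 0.061262 = 0.332490
Restricting to configurations with overheating coolant loop present: 0.127155 + 0.061262 = 0.188417.
Hence the posterior is 0.188417/0.332490 ≈ 0.5667.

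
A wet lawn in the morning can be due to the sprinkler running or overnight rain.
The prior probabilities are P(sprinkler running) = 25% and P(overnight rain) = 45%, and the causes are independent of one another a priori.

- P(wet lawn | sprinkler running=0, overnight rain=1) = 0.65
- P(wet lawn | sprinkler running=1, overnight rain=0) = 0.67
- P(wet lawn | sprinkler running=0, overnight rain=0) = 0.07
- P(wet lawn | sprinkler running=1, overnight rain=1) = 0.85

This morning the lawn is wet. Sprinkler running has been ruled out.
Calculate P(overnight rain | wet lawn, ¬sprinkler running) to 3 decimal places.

For the numerator, keep only overnight rain=true terms: 0.65×0.45 = 0.292500
Denominator P(wet lawn | ¬sprinkler running): 0.07×0.55 + 0.65×0.45 = 0.331000
Posterior = 0.292500 / 0.331000 ≈ 0.884

P(overnight rain | wet lawn, ¬sprinkler running) ≈ 0.884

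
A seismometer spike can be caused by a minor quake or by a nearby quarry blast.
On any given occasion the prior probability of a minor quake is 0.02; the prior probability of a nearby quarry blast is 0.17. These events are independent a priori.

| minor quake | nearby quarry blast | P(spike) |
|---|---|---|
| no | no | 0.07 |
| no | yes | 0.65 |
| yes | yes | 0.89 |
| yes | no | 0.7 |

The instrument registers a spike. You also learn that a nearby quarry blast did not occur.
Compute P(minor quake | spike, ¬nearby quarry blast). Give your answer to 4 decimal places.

P(spike | ¬nearby quarry blast) = 0.07*0.98 + 0.7*0.02 = 0.068600 + 0.014000 = 0.082600
Restricting to configurations with minor quake present: 0.7*0.02 = 0.014000.
So P(minor quake | spike, ¬nearby quarry blast) = 0.014000/0.082600 ≈ 0.1695.

P(minor quake | spike, ¬nearby quarry blast) ≈ 0.1695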